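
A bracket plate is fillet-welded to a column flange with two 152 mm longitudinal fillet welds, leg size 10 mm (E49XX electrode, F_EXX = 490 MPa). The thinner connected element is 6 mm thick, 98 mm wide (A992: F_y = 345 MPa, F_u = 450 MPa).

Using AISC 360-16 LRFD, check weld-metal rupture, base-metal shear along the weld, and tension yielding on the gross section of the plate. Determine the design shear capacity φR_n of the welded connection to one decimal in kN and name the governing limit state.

182.6 kN (gross-section yield governs)

Weld metal: throat = 0.707×10 = 7.07 mm, L = 2×152 = 304 mm. φR_n = 0.75 × 0.6 × 490 × 7.07 × 304 = 473.9 kN.
Base metal shear (6 mm plate): yield φR_n = 1.0×0.6×345×6×304 = 377.6 kN; rupture φR_n = 0.75×0.6×450×6×304 = 369.4 kN; take 369.4 kN (rupture).
Tension yield (gross): A_g = 98×6 = 588 mm². φR_n = 0.90 × 345 × 588 = 182.6 kN.
Governing: min(473.9, 369.4, 182.6) = 182.6 kN → gross-section yield.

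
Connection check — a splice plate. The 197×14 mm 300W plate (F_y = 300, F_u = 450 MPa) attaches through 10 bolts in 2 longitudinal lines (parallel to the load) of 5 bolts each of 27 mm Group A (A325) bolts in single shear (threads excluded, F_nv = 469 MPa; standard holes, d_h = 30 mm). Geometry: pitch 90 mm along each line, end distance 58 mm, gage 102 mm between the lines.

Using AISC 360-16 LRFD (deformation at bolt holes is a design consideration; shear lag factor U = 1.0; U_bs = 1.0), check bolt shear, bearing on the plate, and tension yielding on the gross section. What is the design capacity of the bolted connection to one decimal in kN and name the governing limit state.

744.7 kN (gross-section yield governs)

Bolt shear: A_b = π(27)²/4 = 572.56 mm². φR_n = 0.75 × 469 × 572.56 × 10 × 1 = 2014.0 kN.
Bearing (14 mm plate, F_u = 450 MPa): end bolts L_c = 58 − 30/2 = 43, R_n = min(1.2×43×14×450, 2.4×27×14×450) = 325.08 kN/bolt; interior L_c = 90 − 30 = 60, R_n = 408.24 kN/bolt. φR_n = 0.75 × (2×325.08 + 8×408.24) = 2937.1 kN.
Tension yield (gross): A_g = 197×14 = 2758 mm². φR_n = 0.90 × 300 × 2758 = 744.7 kN.
Governing: min(2014.0, 2937.1, 744.7) = 744.7 kN → gross-section yield.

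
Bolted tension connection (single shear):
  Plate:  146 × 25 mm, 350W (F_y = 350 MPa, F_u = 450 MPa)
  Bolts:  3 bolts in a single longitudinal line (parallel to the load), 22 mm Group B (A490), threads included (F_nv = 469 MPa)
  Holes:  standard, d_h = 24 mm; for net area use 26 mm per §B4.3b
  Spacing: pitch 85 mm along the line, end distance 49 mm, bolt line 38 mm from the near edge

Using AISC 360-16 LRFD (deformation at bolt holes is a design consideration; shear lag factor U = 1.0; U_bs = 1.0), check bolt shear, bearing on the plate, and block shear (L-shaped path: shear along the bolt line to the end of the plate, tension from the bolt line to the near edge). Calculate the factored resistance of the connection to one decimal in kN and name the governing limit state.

Bolt shear: A_b = π(22)²/4 = 380.13 mm². φR_n = 0.75 × 469 × 380.13 × 3 × 1 = 401.1 kN.
Bearing (25 mm plate, F_u = 450 MPa): end bolts L_c = 49 − 24/2 = 37, R_n = min(1.2×37×25×450, 2.4×22×25×450) = 499.5 kN/bolt; interior L_c = 85 − 24 = 61, R_n = 594 kN/bolt. φR_n = 0.75 × (1×499.5 + 2×594) = 1265.6 kN.
Block shear: shear path 1×[49+2×85] = 1×219 mm, A_gv = 5475, A_nv = 1×(219 − 2.5×26)×25 = 3850 mm²; tension to near edge: (38 − 0.5×26)×25 = 625 mm². R_n = min(0.6×450×3850, 0.6×350×5475) + 1.0×450×625 = min(1039.5, 1149.8) + 281.25 = 1320.8 kN. φR_n = 0.75 × 1320.8 = 990.6 kN.
Governing: min(401.1, 1265.6, 990.6) = 401.1 kN → bolt shear.

401.1 kN (bolt shear governs)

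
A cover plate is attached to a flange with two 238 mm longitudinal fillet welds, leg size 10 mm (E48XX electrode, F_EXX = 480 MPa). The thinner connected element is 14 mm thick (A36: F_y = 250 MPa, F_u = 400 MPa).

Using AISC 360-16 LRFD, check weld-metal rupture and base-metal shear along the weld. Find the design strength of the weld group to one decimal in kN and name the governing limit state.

Weld metal: throat = 0.707×10 = 7.07 mm, L = 2×238 = 476 mm. φR_n = 0.75 × 0.6 × 480 × 7.07 × 476 = 726.9 kN.
Base metal shear (14 mm plate): yield φR_n = 1.0×0.6×250×14×476 = 999.6 kN; rupture φR_n = 0.75×0.6×400×14×476 = 1199.5 kN; take 999.6 kN (yield).
Governing: min(726.9, 999.6) = 726.9 kN → weld metal.

726.9 kN (weld metal governs)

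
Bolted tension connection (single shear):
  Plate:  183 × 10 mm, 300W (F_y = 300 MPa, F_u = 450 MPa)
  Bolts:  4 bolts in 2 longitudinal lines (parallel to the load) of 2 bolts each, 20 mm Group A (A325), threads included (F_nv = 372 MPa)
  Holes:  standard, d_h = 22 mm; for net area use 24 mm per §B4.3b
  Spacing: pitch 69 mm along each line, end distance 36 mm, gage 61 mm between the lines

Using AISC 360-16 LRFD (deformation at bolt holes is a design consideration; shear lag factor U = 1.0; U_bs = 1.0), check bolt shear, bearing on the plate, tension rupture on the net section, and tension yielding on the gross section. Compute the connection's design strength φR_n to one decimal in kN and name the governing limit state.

350.6 kN (bolt shear governs)

Bolt shear: A_b = π(20)²/4 = 314.16 mm². φR_n = 0.75 × 372 × 314.16 × 4 × 1 = 350.6 kN.
Bearing (10 mm plate, F_u = 450 MPa): end bolts L_c = 36 − 22/2 = 25, R_n = min(1.2×25×10×450, 2.4×20×10×450) = 135 kN/bolt; interior L_c = 69 − 22 = 47, R_n = 216 kN/bolt. φR_n = 0.75 × (2×135 + 2×216) = 526.5 kN.
Tension rupture (net): A_n = (183 − 2×24)×10 = 1350 mm² (U = 1.0, A_e = A_n). φR_n = 0.75 × 450 × 1350 = 455.6 kN.
Tension yield (gross): A_g = 183×10 = 1830 mm². φR_n = 0.90 × 300 × 1830 = 494.1 kN.
Governing: min(350.6, 526.5, 455.6, 494.1) = 350.6 kN → bolt shear.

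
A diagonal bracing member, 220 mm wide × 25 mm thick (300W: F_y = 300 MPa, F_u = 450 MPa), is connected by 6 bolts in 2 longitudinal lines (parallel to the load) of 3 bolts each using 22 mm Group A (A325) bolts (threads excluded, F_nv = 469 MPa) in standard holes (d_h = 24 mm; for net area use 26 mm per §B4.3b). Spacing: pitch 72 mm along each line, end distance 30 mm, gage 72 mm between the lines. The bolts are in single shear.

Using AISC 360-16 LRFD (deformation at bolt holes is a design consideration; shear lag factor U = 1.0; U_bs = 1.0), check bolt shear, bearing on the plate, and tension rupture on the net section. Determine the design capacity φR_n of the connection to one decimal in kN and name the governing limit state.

802.3 kN (bolt shear governs)

Bolt shear: A_b = π(22)²/4 = 380.13 mm². φR_n = 0.75 × 469 × 380.13 × 6 × 1 = 802.3 kN.
Bearing (25 mm plate, F_u = 450 MPa): end bolts L_c = 30 − 24/2 = 18, R_n = min(1.2×18×25×450, 2.4×22×25×450) = 243 kN/bolt; interior L_c = 72 − 24 = 48, R_n = 594 kN/bolt. φR_n = 0.75 × (2×243 + 4×594) = 2146.5 kN.
Tension rupture (net): A_n = (220 − 2×26)×25 = 4200 mm² (U = 1.0, A_e = A_n). φR_n = 0.75 × 450 × 4200 = 1417.5 kN.
Governing: min(802.3, 2146.5, 1417.5) = 802.3 kN → bolt shear.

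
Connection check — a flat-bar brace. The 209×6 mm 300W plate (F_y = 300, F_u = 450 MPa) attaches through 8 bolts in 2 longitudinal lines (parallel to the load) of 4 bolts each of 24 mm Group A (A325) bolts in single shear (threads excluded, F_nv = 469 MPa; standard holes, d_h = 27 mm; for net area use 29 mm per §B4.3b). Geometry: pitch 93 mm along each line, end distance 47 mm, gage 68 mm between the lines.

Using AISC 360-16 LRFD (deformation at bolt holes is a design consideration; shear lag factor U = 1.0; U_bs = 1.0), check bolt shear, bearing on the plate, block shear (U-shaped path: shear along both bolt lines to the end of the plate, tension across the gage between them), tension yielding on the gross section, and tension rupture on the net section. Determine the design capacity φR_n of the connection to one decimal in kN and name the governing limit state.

305.8 kN (net-section rupture governs)

Bolt shear: A_b = π(24)²/4 = 452.39 mm². φR_n = 0.75 × 469 × 452.39 × 8 × 1 = 1273.0 kN.
Bearing (6 mm plate, F_u = 450 MPa): end bolts L_c = 47 − 27/2 = 33.5, R_n = min(1.2×33.5×6×450, 2.4×24×6×450) = 108.54 kN/bolt; interior L_c = 93 − 27 = 66, R_n = 155.52 kN/bolt. φR_n = 0.75 × (2×108.54 + 6×155.52) = 862.7 kN.
Block shear: shear path 2×[47+3×93] = 2×326 mm, A_gv = 3912, A_nv = 2×(326 − 3.5×29)×6 = 2694 mm²; tension across gage: (68 − 1×29)×6 = 234 mm². R_n = min(0.6×450×2694, 0.6×300×3912) + 1.0×450×234 = min(727.38, 704.16) + 105.3 = 809.46 kN. φR_n = 0.75 × 809.46 = 607.1 kN.
Tension yield (gross): A_g = 209×6 = 1254 mm². φR_n = 0.90 × 300 × 1254 = 338.6 kN.
Tension rupture (net): A_n = (209 − 2×29)×6 = 906 mm² (U = 1.0, A_e = A_n). φR_n = 0.75 × 450 × 906 = 305.8 kN.
Governing: min(1273.0, 862.7, 607.1, 338.6, 305.8) = 305.8 kN → net-section rupture.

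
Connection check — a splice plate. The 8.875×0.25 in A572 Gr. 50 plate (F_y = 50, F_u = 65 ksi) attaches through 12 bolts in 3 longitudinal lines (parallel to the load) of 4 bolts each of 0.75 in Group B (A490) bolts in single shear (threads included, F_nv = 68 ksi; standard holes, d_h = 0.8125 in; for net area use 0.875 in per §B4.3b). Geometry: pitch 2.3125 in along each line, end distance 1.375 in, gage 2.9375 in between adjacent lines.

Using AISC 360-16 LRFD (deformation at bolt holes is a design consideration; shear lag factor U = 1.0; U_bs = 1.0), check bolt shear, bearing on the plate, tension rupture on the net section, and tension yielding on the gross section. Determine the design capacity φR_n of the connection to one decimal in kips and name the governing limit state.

Bolt shear: A_b = π(0.75)²/4 = 0.44179 in². φR_n = 0.75 × 68 × 0.44179 × 12 × 1 = 270.4 kips.
Bearing (0.25 in plate, F_u = 65 ksi): end bolts L_c = 1.375 − 0.8125/2 = 0.96875, R_n = min(1.2×0.96875×0.25×65, 2.4×0.75×0.25×65) = 18.891 kips/bolt; interior L_c = 2.3125 − 0.8125 = 1.5, R_n = 29.25 kips/bolt. φR_n = 0.75 × (3×18.891 + 9×29.25) = 239.9 kips.
Tension rupture (net): A_n = (8.875 − 3×0.875)×0.25 = 1.5625 in² (U = 1.0, A_e = A_n). φR_n = 0.75 × 65 × 1.5625 = 76.2 kips.
Tension yield (gross): A_g = 8.875×0.25 = 2.2188 in². φR_n = 0.90 × 50 × 2.2188 = 99.8 kips.
Governing: min(270.4, 239.9, 76.2, 99.8) = 76.2 kips → net-section rupture.

76.2 kips (net-section rupture governs)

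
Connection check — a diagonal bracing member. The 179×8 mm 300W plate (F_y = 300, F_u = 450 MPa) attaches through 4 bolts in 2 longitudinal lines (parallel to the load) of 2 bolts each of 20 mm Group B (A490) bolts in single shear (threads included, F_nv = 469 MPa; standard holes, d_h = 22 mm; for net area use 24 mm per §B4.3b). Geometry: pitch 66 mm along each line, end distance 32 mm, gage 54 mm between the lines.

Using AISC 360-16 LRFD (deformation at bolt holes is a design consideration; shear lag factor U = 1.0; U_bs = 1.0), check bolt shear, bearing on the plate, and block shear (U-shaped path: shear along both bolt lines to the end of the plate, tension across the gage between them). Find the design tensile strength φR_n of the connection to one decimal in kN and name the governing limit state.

Bolt shear: A_b = π(20)²/4 = 314.16 mm². φR_n = 0.75 × 469 × 314.16 × 4 × 1 = 442.0 kN.
Bearing (8 mm plate, F_u = 450 MPa): end bolts L_c = 32 − 22/2 = 21, R_n = min(1.2×21×8×450, 2.4×20×8×450) = 90.72 kN/bolt; interior L_c = 66 − 22 = 44, R_n = 172.8 kN/bolt. φR_n = 0.75 × (2×90.72 + 2×172.8) = 395.3 kN.
Block shear: shear path 2×[32+1×66] = 2×98 mm, A_gv = 1568, A_nv = 2×(98 − 1.5×24)×8 = 992 mm²; tension across gage: (54 − 1×24)×8 = 240 mm². R_n = min(0.6×450×992, 0.6×300×1568) + 1.0×450×240 = min(267.84, 282.24) + 108 = 375.84 kN. φR_n = 0.75 × 375.84 = 281.9 kN.
Governing: min(442.0, 395.3, 281.9) = 281.9 kN → block shear.

281.9 kN (block shear governs)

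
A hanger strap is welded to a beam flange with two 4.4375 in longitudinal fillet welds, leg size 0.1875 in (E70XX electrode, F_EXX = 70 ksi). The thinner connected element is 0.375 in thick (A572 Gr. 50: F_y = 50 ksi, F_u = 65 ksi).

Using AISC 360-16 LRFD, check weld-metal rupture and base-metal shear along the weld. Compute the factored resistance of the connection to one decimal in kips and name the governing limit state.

Weld metal: throat = 0.707×0.1875 = 0.13256 in, L = 2×4.4375 = 8.875 in. φR_n = 0.75 × 0.6 × 70 × 0.13256 × 8.875 = 37.1 kips.
Base metal shear (0.375 in plate): yield φR_n = 1.0×0.6×50×0.375×8.875 = 99.8 kips; rupture φR_n = 0.75×0.6×65×0.375×8.875 = 97.3 kips; take 97.3 kips (rupture).
Governing: min(37.1, 97.3) = 37.1 kips → weld metal.

37.1 kips (weld metal governs)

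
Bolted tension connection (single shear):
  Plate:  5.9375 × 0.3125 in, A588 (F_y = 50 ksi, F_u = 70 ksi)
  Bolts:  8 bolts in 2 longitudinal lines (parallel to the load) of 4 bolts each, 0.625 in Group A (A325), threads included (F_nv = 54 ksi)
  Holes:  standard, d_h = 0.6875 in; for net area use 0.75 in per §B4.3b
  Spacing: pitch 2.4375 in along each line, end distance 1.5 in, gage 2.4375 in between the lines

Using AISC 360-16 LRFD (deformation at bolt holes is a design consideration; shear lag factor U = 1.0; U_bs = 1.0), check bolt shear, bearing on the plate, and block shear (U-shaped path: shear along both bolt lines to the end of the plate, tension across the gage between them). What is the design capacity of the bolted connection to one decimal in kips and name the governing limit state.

99.4 kips (bolt shear governs)

Bolt shear: A_b = π(0.625)²/4 = 0.3068 in². φR_n = 0.75 × 54 × 0.3068 × 8 × 1 = 99.4 kips.
Bearing (0.3125 in plate, F_u = 70 ksi): end bolts L_c = 1.5 − 0.6875/2 = 1.15625, R_n = min(1.2×1.15625×0.3125×70, 2.4×0.625×0.3125×70) = 30.352 kips/bolt; interior L_c = 2.4375 − 0.6875 = 1.75, R_n = 32.813 kips/bolt. φR_n = 0.75 × (2×30.352 + 6×32.813) = 193.2 kips.
Block shear: shear path 2×[1.5+3×2.4375] = 2×8.8125 in, A_gv = 5.5078, A_nv = 2×(8.8125 − 3.5×0.75)×0.3125 = 3.8672 in²; tension across gage: (2.4375 − 1×0.75)×0.3125 = 0.52734 in². R_n = min(0.6×70×3.8672, 0.6×50×5.5078) + 1.0×70×0.52734 = min(162.42, 165.23) + 36.914 = 199.33 kips. φR_n = 0.75 × 199.33 = 149.5 kips.
Governing: min(99.4, 193.2, 149.5) = 99.4 kips → bolt shear.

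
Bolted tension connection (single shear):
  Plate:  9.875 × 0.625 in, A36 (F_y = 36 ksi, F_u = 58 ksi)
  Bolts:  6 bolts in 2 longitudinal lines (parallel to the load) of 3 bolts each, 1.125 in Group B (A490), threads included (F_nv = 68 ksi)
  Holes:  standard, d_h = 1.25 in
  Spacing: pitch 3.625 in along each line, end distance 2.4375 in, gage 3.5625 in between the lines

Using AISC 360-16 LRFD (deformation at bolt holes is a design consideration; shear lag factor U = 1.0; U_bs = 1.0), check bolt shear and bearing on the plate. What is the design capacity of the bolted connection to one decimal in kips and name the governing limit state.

304.2 kips (bolt shear governs)

Bolt shear: A_b = π(1.125)²/4 = 0.99402 in². φR_n = 0.75 × 68 × 0.99402 × 6 × 1 = 304.2 kips.
Bearing (0.625 in plate, F_u = 58 ksi): end bolts L_c = 2.4375 − 1.25/2 = 1.8125, R_n = min(1.2×1.8125×0.625×58, 2.4×1.125×0.625×58) = 78.844 kips/bolt; interior L_c = 3.625 − 1.25 = 2.375, R_n = 97.875 kips/bolt. φR_n = 0.75 × (2×78.844 + 4×97.875) = 411.9 kips.
Governing: min(304.2, 411.9) = 304.2 kips → bolt shear.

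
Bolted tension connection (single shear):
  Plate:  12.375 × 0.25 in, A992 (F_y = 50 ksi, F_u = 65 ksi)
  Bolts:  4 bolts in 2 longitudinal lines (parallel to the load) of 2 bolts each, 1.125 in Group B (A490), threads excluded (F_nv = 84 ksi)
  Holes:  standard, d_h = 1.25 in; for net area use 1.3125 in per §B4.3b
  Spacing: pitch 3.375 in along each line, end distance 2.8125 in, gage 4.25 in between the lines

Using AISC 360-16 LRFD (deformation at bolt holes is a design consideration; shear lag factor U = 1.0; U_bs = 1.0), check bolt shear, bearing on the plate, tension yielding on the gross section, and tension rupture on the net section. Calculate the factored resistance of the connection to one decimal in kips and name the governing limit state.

Bolt shear: A_b = π(1.125)²/4 = 0.99402 in². φR_n = 0.75 × 84 × 0.99402 × 4 × 1 = 250.5 kips.
Bearing (0.25 in plate, F_u = 65 ksi): end bolts L_c = 2.8125 − 1.25/2 = 2.1875, R_n = min(1.2×2.1875×0.25×65, 2.4×1.125×0.25×65) = 42.656 kips/bolt; interior L_c = 3.375 − 1.25 = 2.125, R_n = 41.438 kips/bolt. φR_n = 0.75 × (2×42.656 + 2×41.438) = 126.1 kips.
Tension yield (gross): A_g = 12.375×0.25 = 3.0938 in². φR_n = 0.90 × 50 × 3.0938 = 139.2 kips.
Tension rupture (net): A_n = (12.375 − 2×1.3125)×0.25 = 2.4375 in² (U = 1.0, A_e = A_n). φR_n = 0.75 × 65 × 2.4375 = 118.8 kips.
Governing: min(250.5, 126.1, 139.2, 118.8) = 118.8 kips → net-section rupture.

118.8 kips (net-section rupture governs)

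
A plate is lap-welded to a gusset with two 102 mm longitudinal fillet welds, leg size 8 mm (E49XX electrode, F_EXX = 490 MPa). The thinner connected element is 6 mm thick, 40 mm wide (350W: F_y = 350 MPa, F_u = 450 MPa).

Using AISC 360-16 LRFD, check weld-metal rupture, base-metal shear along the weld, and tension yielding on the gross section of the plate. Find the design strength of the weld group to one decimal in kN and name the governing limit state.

75.6 kN (gross-section yield governs)

Weld metal: throat = 0.707×8 = 5.656 mm, L = 2×102 = 204 mm. φR_n = 0.75 × 0.6 × 490 × 5.656 × 204 = 254.4 kN.
Base metal shear (6 mm plate): yield φR_n = 1.0×0.6×350×6×204 = 257.0 kN; rupture φR_n = 0.75×0.6×450×6×204 = 247.9 kN; take 247.9 kN (rupture).
Tension yield (gross): A_g = 40×6 = 240 mm². φR_n = 0.90 × 350 × 240 = 75.6 kN.
Governing: min(254.4, 247.9, 75.6) = 75.6 kN → gross-section yield.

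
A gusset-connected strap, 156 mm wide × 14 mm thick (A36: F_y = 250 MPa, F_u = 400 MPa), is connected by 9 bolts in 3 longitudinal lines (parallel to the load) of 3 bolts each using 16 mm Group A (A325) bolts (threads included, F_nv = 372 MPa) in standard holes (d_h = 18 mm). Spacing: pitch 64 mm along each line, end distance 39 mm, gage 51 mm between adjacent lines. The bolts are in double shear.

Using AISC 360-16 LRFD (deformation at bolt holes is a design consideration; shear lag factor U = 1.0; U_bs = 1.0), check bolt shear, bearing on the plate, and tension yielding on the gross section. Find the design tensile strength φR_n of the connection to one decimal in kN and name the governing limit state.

491.4 kN (gross-section yield governs)

Bolt shear: A_b = π(16)²/4 = 201.06 mm². φR_n = 0.75 × 372 × 201.06 × 9 × 2 = 1009.7 kN.
Bearing (14 mm plate, F_u = 400 MPa): end bolts L_c = 39 − 18/2 = 30, R_n = min(1.2×30×14×400, 2.4×16×14×400) = 201.6 kN/bolt; interior L_c = 64 − 18 = 46, R_n = 215.04 kN/bolt. φR_n = 0.75 × (3×201.6 + 6×215.04) = 1421.3 kN.
Tension yield (gross): A_g = 156×14 = 2184 mm². φR_n = 0.90 × 250 × 2184 = 491.4 kN.
Governing: min(1009.7, 1421.3, 491.4) = 491.4 kN → gross-section yield.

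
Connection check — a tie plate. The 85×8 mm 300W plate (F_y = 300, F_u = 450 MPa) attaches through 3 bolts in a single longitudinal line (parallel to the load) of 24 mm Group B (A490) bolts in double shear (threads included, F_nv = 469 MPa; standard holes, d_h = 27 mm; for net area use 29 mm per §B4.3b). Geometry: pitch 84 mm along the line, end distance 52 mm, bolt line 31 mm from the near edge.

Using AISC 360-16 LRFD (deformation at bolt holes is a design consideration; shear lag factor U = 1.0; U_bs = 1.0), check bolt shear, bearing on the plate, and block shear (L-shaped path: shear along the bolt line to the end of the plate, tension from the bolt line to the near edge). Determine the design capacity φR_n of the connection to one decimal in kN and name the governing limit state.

282.2 kN (block shear governs)

Bolt shear: A_b = π(24)²/4 = 452.39 mm². φR_n = 0.75 × 469 × 452.39 × 3 × 2 = 954.8 kN.
Bearing (8 mm plate, F_u = 450 MPa): end bolts L_c = 52 − 27/2 = 38.5, R_n = min(1.2×38.5×8×450, 2.4×24×8×450) = 166.32 kN/bolt; interior L_c = 84 − 27 = 57, R_n = 207.36 kN/bolt. φR_n = 0.75 × (1×166.32 + 2×207.36) = 435.8 kN.
Block shear: shear path 1×[52+2×84] = 1×220 mm, A_gv = 1760, A_nv = 1×(220 − 2.5×29)×8 = 1180 mm²; tension to near edge: (31 − 0.5×29)×8 = 132 mm². R_n = min(0.6×450×1180, 0.6×300×1760) + 1.0×450×132 = min(318.6, 316.8) + 59.4 = 376.2 kN. φR_n = 0.75 × 376.2 = 282.2 kN.
Governing: min(954.8, 435.8, 282.2) = 282.2 kN → block shear.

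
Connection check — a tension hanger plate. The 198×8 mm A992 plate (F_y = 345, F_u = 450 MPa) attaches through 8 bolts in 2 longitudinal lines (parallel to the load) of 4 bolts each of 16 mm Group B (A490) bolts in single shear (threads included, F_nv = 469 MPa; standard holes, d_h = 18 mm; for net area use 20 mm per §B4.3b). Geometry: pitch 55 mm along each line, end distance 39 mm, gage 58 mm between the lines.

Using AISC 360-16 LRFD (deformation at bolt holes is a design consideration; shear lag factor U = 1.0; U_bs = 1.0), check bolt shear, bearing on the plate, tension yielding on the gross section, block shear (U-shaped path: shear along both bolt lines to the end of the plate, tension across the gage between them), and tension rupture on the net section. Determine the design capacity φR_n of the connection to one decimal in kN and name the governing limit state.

426.6 kN (net-section rupture governs)

Bolt shear: A_b = π(16)²/4 = 201.06 mm². φR_n = 0.75 × 469 × 201.06 × 8 × 1 = 565.8 kN.
Bearing (8 mm plate, F_u = 450 MPa): end bolts L_c = 39 − 18/2 = 30, R_n = min(1.2×30×8×450, 2.4×16×8×450) = 129.6 kN/bolt; interior L_c = 55 − 18 = 37, R_n = 138.24 kN/bolt. φR_n = 0.75 × (2×129.6 + 6×138.24) = 816.5 kN.
Tension yield (gross): A_g = 198×8 = 1584 mm². φR_n = 0.90 × 345 × 1584 = 491.8 kN.
Block shear: shear path 2×[39+3×55] = 2×204 mm, A_gv = 3264, A_nv = 2×(204 − 3.5×20)×8 = 2144 mm²; tension across gage: (58 − 1×20)×8 = 304 mm². R_n = min(0.6×450×2144, 0.6×345×3264) + 1.0×450×304 = min(578.88, 675.65) + 136.8 = 715.68 kN. φR_n = 0.75 × 715.68 = 536.8 kN.
Tension rupture (net): A_n = (198 − 2×20)×8 = 1264 mm² (U = 1.0, A_e = A_n). φR_n = 0.75 × 450 × 1264 = 426.6 kN.
Governing: min(565.8, 816.5, 491.8, 536.8, 426.6) = 426.6 kN → net-section rupture.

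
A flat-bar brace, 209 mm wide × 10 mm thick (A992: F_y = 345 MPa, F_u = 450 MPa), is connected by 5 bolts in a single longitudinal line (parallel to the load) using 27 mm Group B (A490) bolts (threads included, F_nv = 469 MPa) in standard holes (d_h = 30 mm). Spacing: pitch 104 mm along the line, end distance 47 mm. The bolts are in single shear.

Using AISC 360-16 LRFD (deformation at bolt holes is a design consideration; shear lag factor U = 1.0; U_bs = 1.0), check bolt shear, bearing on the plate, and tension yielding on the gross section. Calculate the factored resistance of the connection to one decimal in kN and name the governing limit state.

Bolt shear: A_b = π(27)²/4 = 572.56 mm². φR_n = 0.75 × 469 × 572.56 × 5 × 1 = 1007.0 kN.
Bearing (10 mm plate, F_u = 450 MPa): end bolts L_c = 47 − 30/2 = 32, R_n = min(1.2×32×10×450, 2.4×27×10×450) = 172.8 kN/bolt; interior L_c = 104 − 30 = 74, R_n = 291.6 kN/bolt. φR_n = 0.75 × (1×172.8 + 4×291.6) = 1004.4 kN.
Tension yield (gross): A_g = 209×10 = 2090 mm². φR_n = 0.90 × 345 × 2090 = 648.9 kN.
Governing: min(1007.0, 1004.4, 648.9) = 648.9 kN → gross-section yield.

648.9 kN (gross-section yield governs)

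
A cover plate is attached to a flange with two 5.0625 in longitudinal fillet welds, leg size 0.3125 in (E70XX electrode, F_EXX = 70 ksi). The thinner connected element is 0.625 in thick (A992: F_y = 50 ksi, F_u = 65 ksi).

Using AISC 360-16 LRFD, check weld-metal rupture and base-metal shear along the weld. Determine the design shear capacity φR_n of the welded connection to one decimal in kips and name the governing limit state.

Weld metal: throat = 0.707×0.3125 = 0.22094 in, L = 2×5.0625 = 10.125 in. φR_n = 0.75 × 0.6 × 70 × 0.22094 × 10.125 = 70.5 kips.
Base metal shear (0.625 in plate): yield φR_n = 1.0×0.6×50×0.625×10.125 = 189.8 kips; rupture φR_n = 0.75×0.6×65×0.625×10.125 = 185.1 kips; take 185.1 kips (rupture).
Governing: min(70.5, 185.1) = 70.5 kips → weld metal.

70.5 kips (weld metal governs)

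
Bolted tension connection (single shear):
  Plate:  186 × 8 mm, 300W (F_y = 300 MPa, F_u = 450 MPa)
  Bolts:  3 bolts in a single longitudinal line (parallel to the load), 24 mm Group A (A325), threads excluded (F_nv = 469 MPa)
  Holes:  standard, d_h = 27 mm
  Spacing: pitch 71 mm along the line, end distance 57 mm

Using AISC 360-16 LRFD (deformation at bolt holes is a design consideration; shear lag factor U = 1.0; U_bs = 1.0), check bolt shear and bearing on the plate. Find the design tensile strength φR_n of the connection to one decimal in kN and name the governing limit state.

426.1 kN (bearing governs)

Bolt shear: A_b = π(24)²/4 = 452.39 mm². φR_n = 0.75 × 469 × 452.39 × 3 × 1 = 477.4 kN.
Bearing (8 mm plate, F_u = 450 MPa): end bolts L_c = 57 − 27/2 = 43.5, R_n = min(1.2×43.5×8×450, 2.4×24×8×450) = 187.92 kN/bolt; interior L_c = 71 − 27 = 44, R_n = 190.08 kN/bolt. φR_n = 0.75 × (1×187.92 + 2×190.08) = 426.1 kN.
Governing: min(477.4, 426.1) = 426.1 kN → bearing.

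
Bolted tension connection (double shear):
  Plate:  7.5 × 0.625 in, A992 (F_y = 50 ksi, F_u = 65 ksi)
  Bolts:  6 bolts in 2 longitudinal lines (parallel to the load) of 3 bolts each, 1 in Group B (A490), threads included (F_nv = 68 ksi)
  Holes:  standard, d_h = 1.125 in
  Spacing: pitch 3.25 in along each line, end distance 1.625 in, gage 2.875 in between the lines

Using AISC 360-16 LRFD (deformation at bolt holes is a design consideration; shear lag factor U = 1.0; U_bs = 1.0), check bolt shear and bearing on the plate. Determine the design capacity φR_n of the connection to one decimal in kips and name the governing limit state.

Bolt shear: A_b = π(1)²/4 = 0.7854 in². φR_n = 0.75 × 68 × 0.7854 × 6 × 2 = 480.7 kips.
Bearing (0.625 in plate, F_u = 65 ksi): end bolts L_c = 1.625 − 1.125/2 = 1.0625, R_n = min(1.2×1.0625×0.625×65, 2.4×1×0.625×65) = 51.797 kips/bolt; interior L_c = 3.25 − 1.125 = 2.125, R_n = 97.5 kips/bolt. φR_n = 0.75 × (2×51.797 + 4×97.5) = 370.2 kips.
Governing: min(480.7, 370.2) = 370.2 kips → bearing.

370.2 kips (bearing governs)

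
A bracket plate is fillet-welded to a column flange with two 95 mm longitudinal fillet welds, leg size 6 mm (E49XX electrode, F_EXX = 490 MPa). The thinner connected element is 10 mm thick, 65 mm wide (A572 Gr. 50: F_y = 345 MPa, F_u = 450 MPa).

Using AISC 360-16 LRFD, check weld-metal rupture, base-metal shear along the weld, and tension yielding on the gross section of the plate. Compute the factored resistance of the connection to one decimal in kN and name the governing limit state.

177.7 kN (weld metal governs)

Weld metal: throat = 0.707×6 = 4.242 mm, L = 2×95 = 190 mm. φR_n = 0.75 × 0.6 × 490 × 4.242 × 190 = 177.7 kN.
Base metal shear (10 mm plate): yield φR_n = 1.0×0.6×345×10×190 = 393.3 kN; rupture φR_n = 0.75×0.6×450×10×190 = 384.8 kN; take 384.8 kN (rupture).
Tension yield (gross): A_g = 65×10 = 650 mm². φR_n = 0.90 × 345 × 650 = 201.8 kN.
Governing: min(177.7, 384.8, 201.8) = 177.7 kN → weld metal.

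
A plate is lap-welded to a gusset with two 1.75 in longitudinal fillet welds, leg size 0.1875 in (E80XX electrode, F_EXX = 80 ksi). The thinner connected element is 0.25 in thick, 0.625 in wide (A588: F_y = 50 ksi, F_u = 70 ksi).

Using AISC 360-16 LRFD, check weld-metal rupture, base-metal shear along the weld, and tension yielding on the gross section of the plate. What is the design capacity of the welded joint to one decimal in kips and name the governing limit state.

Weld metal: throat = 0.707×0.1875 = 0.13256 in, L = 2×1.75 = 3.5 in. φR_n = 0.75 × 0.6 × 80 × 0.13256 × 3.5 = 16.7 kips.
Base metal shear (0.25 in plate): yield φR_n = 1.0×0.6×50×0.25×3.5 = 26.3 kips; rupture φR_n = 0.75×0.6×70×0.25×3.5 = 27.6 kips; take 26.3 kips (yield).
Tension yield (gross): A_g = 0.625×0.25 = 0.15625 in². φR_n = 0.90 × 50 × 0.15625 = 7.0 kips.
Governing: min(16.7, 26.3, 7.0) = 7.0 kips → gross-section yield.

7.0 kips (gross-section yield governs)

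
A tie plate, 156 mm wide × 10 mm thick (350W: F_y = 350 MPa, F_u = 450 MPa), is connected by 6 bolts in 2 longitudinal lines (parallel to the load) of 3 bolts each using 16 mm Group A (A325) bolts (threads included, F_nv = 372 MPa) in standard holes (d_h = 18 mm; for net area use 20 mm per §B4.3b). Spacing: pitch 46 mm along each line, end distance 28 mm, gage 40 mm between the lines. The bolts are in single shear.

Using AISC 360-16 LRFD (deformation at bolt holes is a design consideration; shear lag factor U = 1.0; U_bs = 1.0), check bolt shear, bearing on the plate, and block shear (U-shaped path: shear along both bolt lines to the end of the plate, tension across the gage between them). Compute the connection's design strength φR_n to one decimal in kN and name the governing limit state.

Bolt shear: A_b = π(16)²/4 = 201.06 mm². φR_n = 0.75 × 372 × 201.06 × 6 × 1 = 336.6 kN.
Bearing (10 mm plate, F_u = 450 MPa): end bolts L_c = 28 − 18/2 = 19, R_n = min(1.2×19×10×450, 2.4×16×10×450) = 102.6 kN/bolt; interior L_c = 46 − 18 = 28, R_n = 151.2 kN/bolt. φR_n = 0.75 × (2×102.6 + 4×151.2) = 607.5 kN.
Block shear: shear path 2×[28+2×46] = 2×120 mm, A_gv = 2400, A_nv = 2×(120 − 2.5×20)×10 = 1400 mm²; tension across gage: (40 − 1×20)×10 = 200 mm². R_n = min(0.6×450×1400, 0.6×350×2400) + 1.0×450×200 = min(378, 504) + 90 = 468 kN. φR_n = 0.75 × 468 = 351.0 kN.
Governing: min(336.6, 607.5, 351.0) = 336.6 kN → bolt shear.

336.6 kN (bolt shear governs)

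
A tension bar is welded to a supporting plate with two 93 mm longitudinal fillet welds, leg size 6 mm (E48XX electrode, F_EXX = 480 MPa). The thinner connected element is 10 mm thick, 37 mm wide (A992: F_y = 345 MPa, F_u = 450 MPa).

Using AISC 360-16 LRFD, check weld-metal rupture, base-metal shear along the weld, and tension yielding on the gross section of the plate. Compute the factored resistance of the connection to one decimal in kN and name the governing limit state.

Weld metal: throat = 0.707×6 = 4.242 mm, L = 2×93 = 186 mm. φR_n = 0.75 × 0.6 × 480 × 4.242 × 186 = 170.4 kN.
Base metal shear (10 mm plate): yield φR_n = 1.0×0.6×345×10×186 = 385.0 kN; rupture φR_n = 0.75×0.6×450×10×186 = 376.7 kN; take 376.7 kN (rupture).
Tension yield (gross): A_g = 37×10 = 370 mm². φR_n = 0.90 × 345 × 370 = 114.9 kN.
Governing: min(170.4, 376.7, 114.9) = 114.9 kN → gross-section yield.

114.9 kN (gross-section yield governs)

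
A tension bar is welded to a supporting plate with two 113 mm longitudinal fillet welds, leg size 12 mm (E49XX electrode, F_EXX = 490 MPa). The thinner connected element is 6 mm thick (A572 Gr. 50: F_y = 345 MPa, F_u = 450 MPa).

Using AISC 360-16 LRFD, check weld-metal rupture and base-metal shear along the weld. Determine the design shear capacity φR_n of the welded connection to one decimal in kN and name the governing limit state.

274.6 kN (base-metal shear governs)

Weld metal: throat = 0.707×12 = 8.484 mm, L = 2×113 = 226 mm. φR_n = 0.75 × 0.6 × 490 × 8.484 × 226 = 422.8 kN.
Base metal shear (6 mm plate): yield φR_n = 1.0×0.6×345×6×226 = 280.7 kN; rupture φR_n = 0.75×0.6×450×6×226 = 274.6 kN; take 274.6 kN (rupture).
Governing: min(422.8, 274.6) = 274.6 kN → base-metal shear.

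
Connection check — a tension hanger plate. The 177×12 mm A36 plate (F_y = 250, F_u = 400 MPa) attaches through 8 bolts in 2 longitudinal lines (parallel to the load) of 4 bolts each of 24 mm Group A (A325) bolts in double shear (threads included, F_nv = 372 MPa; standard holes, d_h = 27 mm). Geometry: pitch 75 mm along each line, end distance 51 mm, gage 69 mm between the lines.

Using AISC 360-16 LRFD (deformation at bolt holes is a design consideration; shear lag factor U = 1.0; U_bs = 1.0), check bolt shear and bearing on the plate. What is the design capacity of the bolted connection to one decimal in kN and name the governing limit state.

Bolt shear: A_b = π(24)²/4 = 452.39 mm². φR_n = 0.75 × 372 × 452.39 × 8 × 2 = 2019.5 kN.
Bearing (12 mm plate, F_u = 400 MPa): end bolts L_c = 51 − 27/2 = 37.5, R_n = min(1.2×37.5×12×400, 2.4×24×12×400) = 216 kN/bolt; interior L_c = 75 − 27 = 48, R_n = 276.48 kN/bolt. φR_n = 0.75 × (2×216 + 6×276.48) = 1568.2 kN.
Governing: min(2019.5, 1568.2) = 1568.2 kN → bearing.

1568.2 kN (bearing governs)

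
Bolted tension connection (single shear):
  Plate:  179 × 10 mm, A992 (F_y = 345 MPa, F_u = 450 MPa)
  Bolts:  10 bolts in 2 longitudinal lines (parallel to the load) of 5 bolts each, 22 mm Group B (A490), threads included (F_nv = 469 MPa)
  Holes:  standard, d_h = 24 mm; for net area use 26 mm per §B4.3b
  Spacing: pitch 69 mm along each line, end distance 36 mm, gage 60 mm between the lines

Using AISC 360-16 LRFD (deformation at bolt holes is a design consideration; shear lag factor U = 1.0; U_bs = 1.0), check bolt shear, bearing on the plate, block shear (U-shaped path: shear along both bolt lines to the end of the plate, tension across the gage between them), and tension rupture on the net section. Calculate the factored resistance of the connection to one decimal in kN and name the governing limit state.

Bolt shear: A_b = π(22)²/4 = 380.13 mm². φR_n = 0.75 × 469 × 380.13 × 10 × 1 = 1337.1 kN.
Bearing (10 mm plate, F_u = 450 MPa): end bolts L_c = 36 − 24/2 = 24, R_n = min(1.2×24×10×450, 2.4×22×10×450) = 129.6 kN/bolt; interior L_c = 69 − 24 = 45, R_n = 237.6 kN/bolt. φR_n = 0.75 × (2×129.6 + 8×237.6) = 1620.0 kN.
Block shear: shear path 2×[36+4×69] = 2×312 mm, A_gv = 6240, A_nv = 2×(312 − 4.5×26)×10 = 3900 mm²; tension across gage: (60 − 1×26)×10 = 340 mm². R_n = min(0.6×450×3900, 0.6×345×6240) + 1.0×450×340 = min(1053, 1291.7) + 153 = 1206 kN. φR_n = 0.75 × 1206 = 904.5 kN.
Tension rupture (net): A_n = (179 − 2×26)×10 = 1270 mm² (U = 1.0, A_e = A_n). φR_n = 0.75 × 450 × 1270 = 428.6 kN.
Governing: min(1337.1, 1620.0, 904.5, 428.6) = 428.6 kN → net-section rupture.

428.6 kN (net-section rupture governs)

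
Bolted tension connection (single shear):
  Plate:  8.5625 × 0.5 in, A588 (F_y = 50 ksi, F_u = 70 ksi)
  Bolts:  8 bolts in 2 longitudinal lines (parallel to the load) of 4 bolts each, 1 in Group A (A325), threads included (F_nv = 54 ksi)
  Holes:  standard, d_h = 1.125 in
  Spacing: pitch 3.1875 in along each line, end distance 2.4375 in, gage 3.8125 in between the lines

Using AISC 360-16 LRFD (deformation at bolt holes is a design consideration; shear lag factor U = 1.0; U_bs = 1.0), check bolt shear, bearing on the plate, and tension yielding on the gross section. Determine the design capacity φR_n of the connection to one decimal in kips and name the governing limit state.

Bolt shear: A_b = π(1)²/4 = 0.7854 in². φR_n = 0.75 × 54 × 0.7854 × 8 × 1 = 254.5 kips.
Bearing (0.5 in plate, F_u = 70 ksi): end bolts L_c = 2.4375 − 1.125/2 = 1.875, R_n = min(1.2×1.875×0.5×70, 2.4×1×0.5×70) = 78.75 kips/bolt; interior L_c = 3.1875 − 1.125 = 2.0625, R_n = 84 kips/bolt. φR_n = 0.75 × (2×78.75 + 6×84) = 496.1 kips.
Tension yield (gross): A_g = 8.5625×0.5 = 4.2813 in². φR_n = 0.90 × 50 × 4.2813 = 192.7 kips.
Governing: min(254.5, 496.1, 192.7) = 192.7 kips → gross-section yield.

192.7 kips (gross-section yield governs)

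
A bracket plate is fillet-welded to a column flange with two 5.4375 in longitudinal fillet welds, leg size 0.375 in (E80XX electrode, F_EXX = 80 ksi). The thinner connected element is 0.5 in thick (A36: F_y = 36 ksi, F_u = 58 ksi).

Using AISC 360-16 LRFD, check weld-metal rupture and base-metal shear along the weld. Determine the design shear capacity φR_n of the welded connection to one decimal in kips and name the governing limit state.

103.8 kips (weld metal governs)

Weld metal: throat = 0.707×0.375 = 0.26513 in, L = 2×5.4375 = 10.875 in. φR_n = 0.75 × 0.6 × 80 × 0.26513 × 10.875 = 103.8 kips.
Base metal shear (0.5 in plate): yield φR_n = 1.0×0.6×36×0.5×10.875 = 117.5 kips; rupture φR_n = 0.75×0.6×58×0.5×10.875 = 141.9 kips; take 117.5 kips (yield).
Governing: min(103.8, 117.5) = 103.8 kips → weld metal.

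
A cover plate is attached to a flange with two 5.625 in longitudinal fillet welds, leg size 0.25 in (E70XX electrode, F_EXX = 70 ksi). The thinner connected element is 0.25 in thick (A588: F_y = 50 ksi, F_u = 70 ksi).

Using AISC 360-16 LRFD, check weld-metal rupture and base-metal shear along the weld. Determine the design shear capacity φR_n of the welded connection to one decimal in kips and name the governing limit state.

Weld metal: throat = 0.707×0.25 = 0.17675 in, L = 2×5.625 = 11.25 in. φR_n = 0.75 × 0.6 × 70 × 0.17675 × 11.25 = 62.6 kips.
Base metal shear (0.25 in plate): yield φR_n = 1.0×0.6×50×0.25×11.25 = 84.4 kips; rupture φR_n = 0.75×0.6×70×0.25×11.25 = 88.6 kips; take 84.4 kips (yield).
Governing: min(62.6, 84.4) = 62.6 kips → weld metal.

62.6 kips (weld metal governs)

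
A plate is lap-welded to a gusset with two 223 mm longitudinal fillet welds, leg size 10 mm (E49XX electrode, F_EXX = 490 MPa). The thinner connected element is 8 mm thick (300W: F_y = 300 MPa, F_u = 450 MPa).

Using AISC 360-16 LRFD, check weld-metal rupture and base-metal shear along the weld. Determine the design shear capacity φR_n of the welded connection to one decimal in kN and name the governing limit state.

Weld metal: throat = 0.707×10 = 7.07 mm, L = 2×223 = 446 mm. φR_n = 0.75 × 0.6 × 490 × 7.07 × 446 = 695.3 kN.
Base metal shear (8 mm plate): yield φR_n = 1.0×0.6×300×8×446 = 642.2 kN; rupture φR_n = 0.75×0.6×450×8×446 = 722.5 kN; take 642.2 kN (yield).
Governing: min(695.3, 642.2) = 642.2 kN → base-metal shear.

642.2 kN (base-metal shear governs)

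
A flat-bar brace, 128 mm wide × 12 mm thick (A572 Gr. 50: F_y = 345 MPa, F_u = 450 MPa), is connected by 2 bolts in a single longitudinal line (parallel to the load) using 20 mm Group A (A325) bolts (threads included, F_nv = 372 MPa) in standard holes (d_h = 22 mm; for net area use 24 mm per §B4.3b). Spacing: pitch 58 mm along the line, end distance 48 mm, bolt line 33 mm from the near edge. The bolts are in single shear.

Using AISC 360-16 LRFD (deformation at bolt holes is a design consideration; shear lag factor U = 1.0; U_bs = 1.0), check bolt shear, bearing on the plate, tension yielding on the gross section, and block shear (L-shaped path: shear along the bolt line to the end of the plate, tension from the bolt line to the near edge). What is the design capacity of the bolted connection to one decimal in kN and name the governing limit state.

175.3 kN (bolt shear governs)

Bolt shear: A_b = π(20)²/4 = 314.16 mm². φR_n = 0.75 × 372 × 314.16 × 2 × 1 = 175.3 kN.
Bearing (12 mm plate, F_u = 450 MPa): end bolts L_c = 48 − 22/2 = 37, R_n = min(1.2×37×12×450, 2.4×20×12×450) = 239.76 kN/bolt; interior L_c = 58 − 22 = 36, R_n = 233.28 kN/bolt. φR_n = 0.75 × (1×239.76 + 1×233.28) = 354.8 kN.
Tension yield (gross): A_g = 128×12 = 1536 mm². φR_n = 0.90 × 345 × 1536 = 476.9 kN.
Block shear: shear path 1×[48+1×58] = 1×106 mm, A_gv = 1272, A_nv = 1×(106 − 1.5×24)×12 = 840 mm²; tension to near edge: (33 − 0.5×24)×12 = 252 mm². R_n = min(0.6×450×840, 0.6×345×1272) + 1.0×450×252 = min(226.8, 263.3) + 113.4 = 340.2 kN. φR_n = 0.75 × 340.2 = 255.2 kN.
Governing: min(175.3, 354.8, 476.9, 255.2) = 175.3 kN → bolt shear.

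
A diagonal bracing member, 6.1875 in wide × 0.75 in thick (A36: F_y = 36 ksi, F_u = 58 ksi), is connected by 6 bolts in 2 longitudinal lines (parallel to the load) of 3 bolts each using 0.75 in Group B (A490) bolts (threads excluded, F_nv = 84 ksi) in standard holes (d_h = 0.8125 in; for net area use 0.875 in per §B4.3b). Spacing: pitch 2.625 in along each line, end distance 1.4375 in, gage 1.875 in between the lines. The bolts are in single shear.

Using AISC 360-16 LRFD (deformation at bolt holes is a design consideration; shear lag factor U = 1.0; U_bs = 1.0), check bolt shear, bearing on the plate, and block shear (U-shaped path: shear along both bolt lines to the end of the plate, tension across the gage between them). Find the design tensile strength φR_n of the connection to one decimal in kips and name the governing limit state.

167.0 kips (bolt shear governs)

Bolt shear: A_b = π(0.75)²/4 = 0.44179 in². φR_n = 0.75 × 84 × 0.44179 × 6 × 1 = 167.0 kips.
Bearing (0.75 in plate, F_u = 58 ksi): end bolts L_c = 1.4375 − 0.8125/2 = 1.03125, R_n = min(1.2×1.03125×0.75×58, 2.4×0.75×0.75×58) = 53.831 kips/bolt; interior L_c = 2.625 − 0.8125 = 1.8125, R_n = 78.3 kips/bolt. φR_n = 0.75 × (2×53.831 + 4×78.3) = 315.6 kips.
Block shear: shear path 2×[1.4375+2×2.625] = 2×6.6875 in, A_gv = 10.031, A_nv = 2×(6.6875 − 2.5×0.875)×0.75 = 6.75 in²; tension across gage: (1.875 − 1×0.875)×0.75 = 0.75 in². R_n = min(0.6×58×6.75, 0.6×36×10.031) + 1.0×58×0.75 = min(234.9, 216.67) + 43.5 = 260.17 kips. φR_n = 0.75 × 260.17 = 195.1 kips.
Governing: min(167.0, 315.6, 195.1) = 167.0 kips → bolt shear.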